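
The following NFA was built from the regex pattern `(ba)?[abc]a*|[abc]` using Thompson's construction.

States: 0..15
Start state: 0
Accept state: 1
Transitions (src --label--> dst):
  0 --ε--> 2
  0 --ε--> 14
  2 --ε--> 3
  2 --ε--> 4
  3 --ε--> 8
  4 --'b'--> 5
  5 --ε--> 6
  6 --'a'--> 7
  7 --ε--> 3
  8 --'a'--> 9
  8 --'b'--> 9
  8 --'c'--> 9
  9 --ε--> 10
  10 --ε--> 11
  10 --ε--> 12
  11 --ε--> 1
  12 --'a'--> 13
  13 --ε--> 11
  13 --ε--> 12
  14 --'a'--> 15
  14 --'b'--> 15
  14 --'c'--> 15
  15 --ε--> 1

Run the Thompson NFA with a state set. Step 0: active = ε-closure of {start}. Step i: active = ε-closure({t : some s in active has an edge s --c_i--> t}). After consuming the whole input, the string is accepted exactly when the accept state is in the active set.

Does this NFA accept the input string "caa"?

Answer: ACCEPT

Trace:
initial (ε-close {0}): {0,2,3,4,8,14}
'c' @ 1: {1,9,10,11,12,15}  (accept∈set)
'a' @ 2: {1,11,12,13}  (accept∈set)
'a' @ 3: {1,11,12,13}  (accept∈set)
after full input: {1,11,12,13}  (accept=1 in)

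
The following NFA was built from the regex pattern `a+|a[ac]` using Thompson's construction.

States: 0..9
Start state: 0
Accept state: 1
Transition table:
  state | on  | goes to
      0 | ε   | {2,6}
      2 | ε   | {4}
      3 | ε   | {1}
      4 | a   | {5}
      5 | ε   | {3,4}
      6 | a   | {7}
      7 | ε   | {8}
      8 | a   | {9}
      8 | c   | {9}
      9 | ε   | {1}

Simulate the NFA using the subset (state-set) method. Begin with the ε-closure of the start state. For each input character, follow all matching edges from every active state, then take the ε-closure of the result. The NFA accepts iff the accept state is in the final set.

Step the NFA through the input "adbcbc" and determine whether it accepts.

start: ε-closure({0}) = {0,2,4,6}
'a' @ 1: {1,3,4,5,7,8}  ✓accept
'd' @ 2: {}  — state set empty
rest 'bcbc' ignored (set empty)
after full input: {}  (accept=1 not in)

Answer: REJECT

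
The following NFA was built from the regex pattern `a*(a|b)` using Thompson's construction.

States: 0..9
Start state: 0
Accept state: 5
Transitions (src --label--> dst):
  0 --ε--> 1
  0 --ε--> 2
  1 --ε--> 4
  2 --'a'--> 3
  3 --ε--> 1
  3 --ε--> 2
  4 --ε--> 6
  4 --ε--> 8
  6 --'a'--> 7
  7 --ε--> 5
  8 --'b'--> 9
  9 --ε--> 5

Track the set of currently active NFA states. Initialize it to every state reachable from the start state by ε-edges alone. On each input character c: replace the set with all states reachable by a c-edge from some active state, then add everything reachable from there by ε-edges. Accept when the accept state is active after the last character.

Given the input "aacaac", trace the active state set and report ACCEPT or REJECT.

S₀ = ε-closure({0}) = {0,1,2,4,6,8}
'a' @ 1: {1,2,3,4,5,6,7,8}  ✓accept
'a' @ 2: {1,2,3,4,5,6,7,8}  ✓accept
'c' @ 3: {}  — dead — no transitions
rest 'aac' ignored (set empty)
end set {} — state 5 not in

Answer: REJECT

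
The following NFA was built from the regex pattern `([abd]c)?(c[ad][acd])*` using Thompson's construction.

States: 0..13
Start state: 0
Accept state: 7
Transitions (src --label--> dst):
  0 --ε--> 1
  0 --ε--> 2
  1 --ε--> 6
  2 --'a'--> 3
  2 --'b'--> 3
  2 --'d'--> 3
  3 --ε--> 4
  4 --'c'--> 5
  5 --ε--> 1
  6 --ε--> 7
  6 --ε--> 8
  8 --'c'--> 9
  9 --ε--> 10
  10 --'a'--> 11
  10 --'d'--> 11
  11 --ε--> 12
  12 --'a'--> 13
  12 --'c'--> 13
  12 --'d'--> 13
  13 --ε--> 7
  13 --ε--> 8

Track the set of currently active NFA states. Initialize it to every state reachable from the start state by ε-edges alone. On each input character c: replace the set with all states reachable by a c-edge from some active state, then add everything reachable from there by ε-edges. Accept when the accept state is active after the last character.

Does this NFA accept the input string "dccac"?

Answer: ACCEPT

Derivation:
start: ε-closure({0}) = {0,1,2,6,7,8}
'd' @ 1: {3,4}
'c' @ 2: {1,5,6,7,8}  (accept∈set)
'c' @ 3: {9,10}
'a' @ 4: {11,12}
'c' @ 5: {7,8,13}  (accept∈set)
after full input: {7,8,13}  (accept=7 in)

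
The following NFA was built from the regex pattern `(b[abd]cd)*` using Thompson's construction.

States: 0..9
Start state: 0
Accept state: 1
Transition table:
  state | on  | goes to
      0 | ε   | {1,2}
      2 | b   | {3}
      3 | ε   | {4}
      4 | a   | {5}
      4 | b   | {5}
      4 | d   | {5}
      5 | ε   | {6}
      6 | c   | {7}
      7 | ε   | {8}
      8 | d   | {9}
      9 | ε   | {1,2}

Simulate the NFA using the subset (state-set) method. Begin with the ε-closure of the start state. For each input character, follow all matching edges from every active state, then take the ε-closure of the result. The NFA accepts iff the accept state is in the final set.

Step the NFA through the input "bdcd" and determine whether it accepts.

start: ε-closure({0}) = {0,1,2}
'b' @ 1: {3,4}
'd' @ 2: {5,6}
'c' @ 3: {7,8}
'd' @ 4: {1,2,9}  ✓accept
final: {1,2,9}; accept 1 in set

Answer: ACCEPT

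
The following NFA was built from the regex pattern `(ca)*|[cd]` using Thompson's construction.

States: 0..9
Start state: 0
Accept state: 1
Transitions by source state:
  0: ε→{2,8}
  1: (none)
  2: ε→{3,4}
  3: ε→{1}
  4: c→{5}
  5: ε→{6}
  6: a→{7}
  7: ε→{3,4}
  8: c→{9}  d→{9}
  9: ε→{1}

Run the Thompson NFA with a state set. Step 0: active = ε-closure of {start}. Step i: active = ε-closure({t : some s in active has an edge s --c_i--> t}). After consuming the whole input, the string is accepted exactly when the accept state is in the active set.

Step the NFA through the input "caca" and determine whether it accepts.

initial (ε-close {0}): {0,1,2,3,4,8}
'c' @ 1: {1,5,6,9}  (accept∈set)
'a' @ 2: {1,3,4,7}  (accept∈set)
'c' @ 3: {5,6}
'a' @ 4: {1,3,4,7}  (accept∈set)
after full input: {1,3,4,7}  (accept=1 in)

Answer: ACCEPT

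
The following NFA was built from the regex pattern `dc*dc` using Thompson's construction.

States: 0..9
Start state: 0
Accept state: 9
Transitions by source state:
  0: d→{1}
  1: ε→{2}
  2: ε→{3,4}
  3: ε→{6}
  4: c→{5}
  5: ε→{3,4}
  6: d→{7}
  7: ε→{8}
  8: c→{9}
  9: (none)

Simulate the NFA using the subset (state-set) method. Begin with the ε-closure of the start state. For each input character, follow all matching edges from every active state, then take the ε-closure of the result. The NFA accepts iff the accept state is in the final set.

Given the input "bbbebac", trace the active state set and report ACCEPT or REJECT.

start: ε-closure({0}) = {0}
'b' @ 1: {}  — state set empty
rest 'bbebac' ignored (set empty)
end set {} — state 9 not in

Answer: REJECT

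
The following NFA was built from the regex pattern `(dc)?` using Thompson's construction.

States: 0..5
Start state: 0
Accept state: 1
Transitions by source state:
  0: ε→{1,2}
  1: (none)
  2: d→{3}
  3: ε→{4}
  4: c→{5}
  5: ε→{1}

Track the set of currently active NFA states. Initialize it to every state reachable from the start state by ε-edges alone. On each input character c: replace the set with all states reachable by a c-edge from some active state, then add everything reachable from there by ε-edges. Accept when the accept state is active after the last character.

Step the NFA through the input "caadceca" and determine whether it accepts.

Answer: REJECT

Derivation:
start: ε-closure({0}) = {0,1,2}
'c' @ 1: {}  — state set empty
rest 'aadceca' ignored (set empty)
after full input: {}  (accept=1 not in)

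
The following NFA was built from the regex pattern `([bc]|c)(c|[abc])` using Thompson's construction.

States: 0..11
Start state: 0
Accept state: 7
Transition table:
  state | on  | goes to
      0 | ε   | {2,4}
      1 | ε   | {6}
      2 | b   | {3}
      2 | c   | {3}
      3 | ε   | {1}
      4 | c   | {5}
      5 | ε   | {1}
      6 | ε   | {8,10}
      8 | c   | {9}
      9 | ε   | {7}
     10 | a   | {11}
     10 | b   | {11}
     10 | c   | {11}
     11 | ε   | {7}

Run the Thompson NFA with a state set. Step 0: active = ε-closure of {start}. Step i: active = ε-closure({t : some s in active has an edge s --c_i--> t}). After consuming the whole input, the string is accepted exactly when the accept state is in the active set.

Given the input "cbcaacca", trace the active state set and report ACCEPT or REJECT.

Answer: REJECT

Steps:
initial (ε-close {0}): {0,2,4}
'c' @ 1: {1,3,5,6,8,10}
'b' @ 2: {7,11}  ✓accept
'c' @ 3: {}  — dead — no transitions
rest 'aacca' ignored (set empty)
final: {}; accept 7 not in set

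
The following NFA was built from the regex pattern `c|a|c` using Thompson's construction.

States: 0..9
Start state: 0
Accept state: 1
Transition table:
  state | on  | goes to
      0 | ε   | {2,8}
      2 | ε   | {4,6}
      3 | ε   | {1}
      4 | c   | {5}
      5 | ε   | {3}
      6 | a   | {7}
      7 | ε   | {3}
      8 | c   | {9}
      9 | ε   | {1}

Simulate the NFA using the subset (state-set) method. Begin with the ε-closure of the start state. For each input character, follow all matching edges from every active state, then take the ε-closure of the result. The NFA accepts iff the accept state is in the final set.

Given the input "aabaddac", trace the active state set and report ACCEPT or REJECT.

Answer: REJECT

Steps:
start: ε-closure({0}) = {0,2,4,6,8}
'a' @ 1: {1,3,7}  [accepting]
'a' @ 2: {}  — no active states
rest 'baddac' ignored (set empty)
final: {}; accept 1 not in set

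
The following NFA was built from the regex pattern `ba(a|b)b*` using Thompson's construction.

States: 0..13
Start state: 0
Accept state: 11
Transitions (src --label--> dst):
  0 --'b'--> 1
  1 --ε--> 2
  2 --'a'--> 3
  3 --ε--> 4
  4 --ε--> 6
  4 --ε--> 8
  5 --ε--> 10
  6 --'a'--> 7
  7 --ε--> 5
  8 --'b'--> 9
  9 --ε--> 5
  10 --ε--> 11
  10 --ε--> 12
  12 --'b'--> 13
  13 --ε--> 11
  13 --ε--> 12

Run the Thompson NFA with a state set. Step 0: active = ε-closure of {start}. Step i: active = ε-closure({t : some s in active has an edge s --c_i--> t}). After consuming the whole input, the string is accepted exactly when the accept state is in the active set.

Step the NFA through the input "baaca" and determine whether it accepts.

S₀ = ε-closure({0}) = {0}
'b' @ 1: {1,2}
'a' @ 2: {3,4,6,8}
'a' @ 3: {5,7,10,11,12}  ✓accept
'c' @ 4: {}  — dead — no transitions
rest 'a' ignored (set empty)
after full input: {}  (accept=11 not in)

Answer: REJECT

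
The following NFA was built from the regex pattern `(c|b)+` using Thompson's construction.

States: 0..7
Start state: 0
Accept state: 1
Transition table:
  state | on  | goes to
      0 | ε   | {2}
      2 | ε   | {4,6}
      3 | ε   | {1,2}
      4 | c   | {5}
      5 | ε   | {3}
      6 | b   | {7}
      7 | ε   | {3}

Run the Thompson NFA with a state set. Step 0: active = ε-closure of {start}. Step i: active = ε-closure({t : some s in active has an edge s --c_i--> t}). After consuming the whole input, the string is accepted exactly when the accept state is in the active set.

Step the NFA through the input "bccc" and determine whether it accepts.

Answer: ACCEPT

Trace:
initial (ε-close {0}): {0,2,4,6}
'b' @ 1: {1,2,3,4,6,7}  [accepting]
'c' @ 2: {1,2,3,4,5,6}  [accepting]
'c' @ 3: {1,2,3,4,5,6}  [accepting]
'c' @ 4: {1,2,3,4,5,6}  [accepting]
after full input: {1,2,3,4,5,6}  (accept=1 in)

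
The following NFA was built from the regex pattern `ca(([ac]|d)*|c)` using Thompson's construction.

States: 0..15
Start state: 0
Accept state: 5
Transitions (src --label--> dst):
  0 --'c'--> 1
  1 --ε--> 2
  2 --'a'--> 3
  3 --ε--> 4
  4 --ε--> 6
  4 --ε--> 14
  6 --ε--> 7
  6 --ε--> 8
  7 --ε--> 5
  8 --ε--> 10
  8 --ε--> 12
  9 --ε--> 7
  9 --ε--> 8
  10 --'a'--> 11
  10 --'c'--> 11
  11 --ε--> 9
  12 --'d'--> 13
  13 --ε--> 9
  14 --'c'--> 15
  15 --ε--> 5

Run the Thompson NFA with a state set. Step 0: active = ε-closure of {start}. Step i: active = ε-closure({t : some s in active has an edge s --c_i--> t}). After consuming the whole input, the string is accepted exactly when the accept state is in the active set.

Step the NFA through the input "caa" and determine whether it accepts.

Answer: ACCEPT

Derivation:
initial (ε-close {0}): {0}
'c' @ 1: {1,2}
'a' @ 2: {3,4,5,6,7,8,10,12,14}  ✓accept
'a' @ 3: {5,7,8,9,10,11,12}  ✓accept
final: {5,7,8,9,10,11,12}; accept 5 in set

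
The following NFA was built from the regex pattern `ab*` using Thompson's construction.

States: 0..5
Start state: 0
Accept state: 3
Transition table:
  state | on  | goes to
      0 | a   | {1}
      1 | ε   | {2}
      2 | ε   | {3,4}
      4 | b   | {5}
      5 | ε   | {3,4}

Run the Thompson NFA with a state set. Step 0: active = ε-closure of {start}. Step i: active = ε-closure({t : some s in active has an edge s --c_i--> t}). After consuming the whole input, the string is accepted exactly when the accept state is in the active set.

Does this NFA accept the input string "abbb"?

Answer: ACCEPT

Derivation:
S₀ = ε-closure({0}) = {0}
'a' @ 1: {1,2,3,4}  ✓accept
'b' @ 2: {3,4,5}  ✓accept
'b' @ 3: {3,4,5}  ✓accept
'b' @ 4: {3,4,5}  ✓accept
final: {3,4,5}; accept 3 in set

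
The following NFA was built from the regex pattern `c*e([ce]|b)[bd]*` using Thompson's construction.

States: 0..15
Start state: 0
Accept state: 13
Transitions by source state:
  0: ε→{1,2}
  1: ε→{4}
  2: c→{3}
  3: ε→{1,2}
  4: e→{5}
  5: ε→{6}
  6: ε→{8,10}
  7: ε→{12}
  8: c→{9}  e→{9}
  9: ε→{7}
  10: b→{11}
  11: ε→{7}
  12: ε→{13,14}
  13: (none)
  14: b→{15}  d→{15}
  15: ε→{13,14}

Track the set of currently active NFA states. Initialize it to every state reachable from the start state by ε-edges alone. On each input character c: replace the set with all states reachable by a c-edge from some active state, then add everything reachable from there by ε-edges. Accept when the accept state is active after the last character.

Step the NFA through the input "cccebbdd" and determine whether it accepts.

start: ε-closure({0}) = {0,1,2,4}
'c' @ 1: {1,2,3,4}
'c' @ 2: {1,2,3,4}
'c' @ 3: {1,2,3,4}
'e' @ 4: {5,6,8,10}
'b' @ 5: {7,11,12,13,14}  ✓accept
'b' @ 6: {13,14,15}  ✓accept
'd' @ 7: {13,14,15}  ✓accept
'd' @ 8: {13,14,15}  ✓accept
end set {13,14,15} — state 13 in

Answer: ACCEPT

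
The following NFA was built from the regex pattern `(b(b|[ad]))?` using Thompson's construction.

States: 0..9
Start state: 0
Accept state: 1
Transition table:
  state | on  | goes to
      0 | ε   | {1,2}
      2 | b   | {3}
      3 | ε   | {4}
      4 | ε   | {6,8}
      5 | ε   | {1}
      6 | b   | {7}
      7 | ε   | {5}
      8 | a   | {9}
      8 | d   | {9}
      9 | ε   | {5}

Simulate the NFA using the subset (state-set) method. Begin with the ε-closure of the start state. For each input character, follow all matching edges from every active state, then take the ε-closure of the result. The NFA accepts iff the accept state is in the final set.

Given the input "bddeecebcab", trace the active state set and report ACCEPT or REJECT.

initial (ε-close {0}): {0,1,2}
'b' @ 1: {3,4,6,8}
'd' @ 2: {1,5,9}  [accepting]
'd' @ 3: {}  — state set empty
rest 'eecebcab' ignored (set empty)
end set {} — state 1 not in

Answer: REJECT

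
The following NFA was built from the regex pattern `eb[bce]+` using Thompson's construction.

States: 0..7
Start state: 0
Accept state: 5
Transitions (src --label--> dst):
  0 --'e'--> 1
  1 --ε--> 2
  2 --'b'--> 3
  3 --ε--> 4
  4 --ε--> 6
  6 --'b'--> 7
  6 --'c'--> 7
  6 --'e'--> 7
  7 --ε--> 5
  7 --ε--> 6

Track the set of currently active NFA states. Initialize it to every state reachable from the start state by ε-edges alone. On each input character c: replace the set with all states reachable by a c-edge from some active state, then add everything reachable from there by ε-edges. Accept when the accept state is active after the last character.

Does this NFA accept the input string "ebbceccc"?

S₀ = ε-closure({0}) = {0}
'e' @ 1: {1,2}
'b' @ 2: {3,4,6}
'b' @ 3: {5,6,7}  [accepting]
'c' @ 4: {5,6,7}  [accepting]
'e' @ 5: {5,6,7}  [accepting]
'c' @ 6: {5,6,7}  [accepting]
'c' @ 7: {5,6,7}  [accepting]
'c' @ 8: {5,6,7}  [accepting]
after full input: {5,6,7}  (accept=5 in)

Answer: ACCEPT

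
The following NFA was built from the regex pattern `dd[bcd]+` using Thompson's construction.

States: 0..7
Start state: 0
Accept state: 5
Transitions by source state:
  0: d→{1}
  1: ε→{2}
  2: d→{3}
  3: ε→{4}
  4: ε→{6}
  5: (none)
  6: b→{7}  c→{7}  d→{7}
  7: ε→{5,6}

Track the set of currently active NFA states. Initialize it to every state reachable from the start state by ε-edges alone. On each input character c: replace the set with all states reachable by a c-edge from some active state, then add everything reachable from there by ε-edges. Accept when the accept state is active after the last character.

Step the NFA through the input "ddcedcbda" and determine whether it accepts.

Answer: REJECT

Trace:
start: ε-closure({0}) = {0}
'd' @ 1: {1,2}
'd' @ 2: {3,4,6}
'c' @ 3: {5,6,7}  [accepting]
'e' @ 4: {}  — state set empty
rest 'dcbda' ignored (set empty)
end set {} — state 5 not in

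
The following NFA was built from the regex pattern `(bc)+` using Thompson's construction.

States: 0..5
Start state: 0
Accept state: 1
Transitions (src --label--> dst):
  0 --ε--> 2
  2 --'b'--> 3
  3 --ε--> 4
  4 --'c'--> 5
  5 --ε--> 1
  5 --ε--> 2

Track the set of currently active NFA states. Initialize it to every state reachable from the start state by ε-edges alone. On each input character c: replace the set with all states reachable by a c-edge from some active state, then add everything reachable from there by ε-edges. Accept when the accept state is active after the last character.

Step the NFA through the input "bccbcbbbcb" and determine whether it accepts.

Answer: REJECT

Trace:
initial (ε-close {0}): {0,2}
'b' @ 1: {3,4}
'c' @ 2: {1,2,5}  (accept∈set)
'c' @ 3: {}  — dead — no transitions
rest 'bcbbbcb' ignored (set empty)
after full input: {}  (accept=1 not in)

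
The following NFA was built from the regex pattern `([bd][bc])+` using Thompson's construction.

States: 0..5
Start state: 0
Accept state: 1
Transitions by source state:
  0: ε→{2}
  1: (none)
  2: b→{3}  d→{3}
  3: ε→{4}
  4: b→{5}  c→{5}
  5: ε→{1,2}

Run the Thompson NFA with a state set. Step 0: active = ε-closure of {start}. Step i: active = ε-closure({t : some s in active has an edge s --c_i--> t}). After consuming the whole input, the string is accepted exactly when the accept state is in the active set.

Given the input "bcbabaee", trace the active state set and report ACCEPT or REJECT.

start: ε-closure({0}) = {0,2}
'b' @ 1: {3,4}
'c' @ 2: {1,2,5}  [accepting]
'b' @ 3: {3,4}
'a' @ 4: {}  — dead — no transitions
rest 'baee' ignored (set empty)
final: {}; accept 1 not in set

Answer: REJECT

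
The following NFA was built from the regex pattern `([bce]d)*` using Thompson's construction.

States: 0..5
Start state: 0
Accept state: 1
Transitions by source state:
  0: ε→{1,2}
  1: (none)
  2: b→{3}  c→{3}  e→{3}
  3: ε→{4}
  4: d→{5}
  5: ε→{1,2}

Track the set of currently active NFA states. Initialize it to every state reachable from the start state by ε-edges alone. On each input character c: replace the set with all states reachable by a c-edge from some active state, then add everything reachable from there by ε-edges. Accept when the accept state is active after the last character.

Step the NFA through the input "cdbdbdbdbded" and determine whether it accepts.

start: ε-closure({0}) = {0,1,2}
'c' @ 1: {3,4}
'd' @ 2: {1,2,5}  [accepting]
'b' @ 3: {3,4}
'd' @ 4: {1,2,5}  [accepting]
'b' @ 5: {3,4}
'd' @ 6: {1,2,5}  [accepting]
'b' @ 7: {3,4}
'd' @ 8: {1,2,5}  [accepting]
'b' @ 9: {3,4}
'd' @ 10: {1,2,5}  [accepting]
'e' @ 11: {3,4}
'd' @ 12: {1,2,5}  [accepting]
final: {1,2,5}; accept 1 in set

Answer: ACCEPT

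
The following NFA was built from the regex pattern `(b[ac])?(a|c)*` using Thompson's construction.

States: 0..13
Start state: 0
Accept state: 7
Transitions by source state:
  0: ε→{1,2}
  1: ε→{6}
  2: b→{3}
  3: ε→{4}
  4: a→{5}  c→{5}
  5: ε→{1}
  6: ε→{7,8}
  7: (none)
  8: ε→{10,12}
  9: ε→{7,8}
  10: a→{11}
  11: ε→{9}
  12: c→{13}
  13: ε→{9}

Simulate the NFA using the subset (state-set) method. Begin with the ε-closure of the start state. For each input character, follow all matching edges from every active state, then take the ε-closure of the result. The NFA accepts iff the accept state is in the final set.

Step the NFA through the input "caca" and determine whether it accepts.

initial (ε-close {0}): {0,1,2,6,7,8,10,12}
'c' @ 1: {7,8,9,10,12,13}  ✓accept
'a' @ 2: {7,8,9,10,11,12}  ✓accept
'c' @ 3: {7,8,9,10,12,13}  ✓accept
'a' @ 4: {7,8,9,10,11,12}  ✓accept
final: {7,8,9,10,11,12}; accept 7 in set

Answer: ACCEPT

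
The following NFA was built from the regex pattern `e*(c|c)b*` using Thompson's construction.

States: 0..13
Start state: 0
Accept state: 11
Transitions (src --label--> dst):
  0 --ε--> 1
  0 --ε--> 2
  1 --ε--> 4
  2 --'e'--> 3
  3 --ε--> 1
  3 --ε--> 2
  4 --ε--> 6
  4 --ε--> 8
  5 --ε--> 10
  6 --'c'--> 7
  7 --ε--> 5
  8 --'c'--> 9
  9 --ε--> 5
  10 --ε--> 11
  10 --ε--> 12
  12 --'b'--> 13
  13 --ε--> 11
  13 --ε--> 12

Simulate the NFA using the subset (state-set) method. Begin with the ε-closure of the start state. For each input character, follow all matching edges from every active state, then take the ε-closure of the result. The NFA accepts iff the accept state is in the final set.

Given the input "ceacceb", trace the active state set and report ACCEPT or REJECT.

Answer: REJECT

Steps:
initial (ε-close {0}): {0,1,2,4,6,8}
'c' @ 1: {5,7,9,10,11,12}  [accepting]
'e' @ 2: {}  — state set empty
rest 'acceb' ignored (set empty)
end set {} — state 11 not in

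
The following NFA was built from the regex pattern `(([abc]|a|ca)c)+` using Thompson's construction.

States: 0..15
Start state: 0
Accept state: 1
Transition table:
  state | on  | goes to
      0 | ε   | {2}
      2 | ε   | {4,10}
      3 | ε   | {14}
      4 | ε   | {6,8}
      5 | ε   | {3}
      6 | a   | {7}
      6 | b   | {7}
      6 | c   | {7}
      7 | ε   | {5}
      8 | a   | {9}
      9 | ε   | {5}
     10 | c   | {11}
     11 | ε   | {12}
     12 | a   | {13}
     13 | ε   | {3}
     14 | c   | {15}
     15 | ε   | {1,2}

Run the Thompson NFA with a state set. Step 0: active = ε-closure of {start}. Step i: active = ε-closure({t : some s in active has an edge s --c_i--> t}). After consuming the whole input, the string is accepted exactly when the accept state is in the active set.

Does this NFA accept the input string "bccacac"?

S₀ = ε-closure({0}) = {0,2,4,6,8,10}
'b' @ 1: {3,5,7,14}
'c' @ 2: {1,2,4,6,8,10,15}  ✓accept
'c' @ 3: {3,5,7,11,12,14}
'a' @ 4: {3,13,14}
'c' @ 5: {1,2,4,6,8,10,15}  ✓accept
'a' @ 6: {3,5,7,9,14}
'c' @ 7: {1,2,4,6,8,10,15}  ✓accept
final: {1,2,4,6,8,10,15}; accept 1 in set

Answer: ACCEPT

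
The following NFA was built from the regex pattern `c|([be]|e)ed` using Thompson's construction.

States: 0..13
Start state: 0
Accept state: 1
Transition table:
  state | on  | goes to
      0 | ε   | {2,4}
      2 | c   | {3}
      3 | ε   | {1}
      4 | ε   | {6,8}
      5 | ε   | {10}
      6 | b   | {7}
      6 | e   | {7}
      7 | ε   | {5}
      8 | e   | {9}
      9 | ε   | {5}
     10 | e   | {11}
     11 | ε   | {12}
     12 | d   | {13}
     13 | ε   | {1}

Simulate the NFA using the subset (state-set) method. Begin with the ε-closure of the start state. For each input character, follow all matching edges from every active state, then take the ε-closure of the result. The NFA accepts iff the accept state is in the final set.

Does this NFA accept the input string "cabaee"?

initial (ε-close {0}): {0,2,4,6,8}
'c' @ 1: {1,3}  ✓accept
'a' @ 2: {}  — state set empty
rest 'baee' ignored (set empty)
after full input: {}  (accept=1 not in)

Answer: REJECT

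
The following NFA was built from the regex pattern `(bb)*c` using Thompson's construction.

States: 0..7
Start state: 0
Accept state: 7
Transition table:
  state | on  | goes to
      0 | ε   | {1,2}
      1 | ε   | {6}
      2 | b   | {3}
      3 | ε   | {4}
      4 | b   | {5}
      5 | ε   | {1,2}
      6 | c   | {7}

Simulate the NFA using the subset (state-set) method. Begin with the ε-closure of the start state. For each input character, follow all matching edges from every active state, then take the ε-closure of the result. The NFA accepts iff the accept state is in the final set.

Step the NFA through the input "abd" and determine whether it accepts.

initial (ε-close {0}): {0,1,2,6}
'a' @ 1: {}  — state set empty
rest 'bd' ignored (set empty)
after full input: {}  (accept=7 not in)

Answer: REJECT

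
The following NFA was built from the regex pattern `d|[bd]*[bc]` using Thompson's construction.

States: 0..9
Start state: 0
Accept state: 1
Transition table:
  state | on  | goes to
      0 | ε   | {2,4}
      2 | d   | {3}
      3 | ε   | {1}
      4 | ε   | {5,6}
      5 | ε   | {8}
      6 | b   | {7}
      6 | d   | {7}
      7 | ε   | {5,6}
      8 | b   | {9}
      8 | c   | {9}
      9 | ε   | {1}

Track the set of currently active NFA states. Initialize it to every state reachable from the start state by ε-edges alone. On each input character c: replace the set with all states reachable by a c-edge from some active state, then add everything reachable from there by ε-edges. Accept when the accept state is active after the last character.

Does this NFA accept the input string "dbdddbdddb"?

Answer: ACCEPT

Derivation:
start: ε-closure({0}) = {0,2,4,5,6,8}
'd' @ 1: {1,3,5,6,7,8}  (accept∈set)
'b' @ 2: {1,5,6,7,8,9}  (accept∈set)
'd' @ 3: {5,6,7,8}
'd' @ 4: {5,6,7,8}
'd' @ 5: {5,6,7,8}
'b' @ 6: {1,5,6,7,8,9}  (accept∈set)
'd' @ 7: {5,6,7,8}
'd' @ 8: {5,6,7,8}
'd' @ 9: {5,6,7,8}
'b' @ 10: {1,5,6,7,8,9}  (accept∈set)
after full input: {1,5,6,7,8,9}  (accept=1 in)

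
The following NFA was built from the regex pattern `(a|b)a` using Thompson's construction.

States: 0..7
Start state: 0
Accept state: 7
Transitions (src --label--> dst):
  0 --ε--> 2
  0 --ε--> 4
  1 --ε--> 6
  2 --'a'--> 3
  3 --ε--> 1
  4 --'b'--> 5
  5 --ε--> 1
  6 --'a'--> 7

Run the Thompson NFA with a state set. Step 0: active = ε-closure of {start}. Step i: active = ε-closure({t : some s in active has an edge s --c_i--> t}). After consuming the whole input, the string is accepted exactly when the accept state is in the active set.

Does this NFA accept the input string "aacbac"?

initial (ε-close {0}): {0,2,4}
'a' @ 1: {1,3,6}
'a' @ 2: {7}  (accept∈set)
'c' @ 3: {}  — no active states
rest 'bac' ignored (set empty)
after full input: {}  (accept=7 not in)

Answer: REJECT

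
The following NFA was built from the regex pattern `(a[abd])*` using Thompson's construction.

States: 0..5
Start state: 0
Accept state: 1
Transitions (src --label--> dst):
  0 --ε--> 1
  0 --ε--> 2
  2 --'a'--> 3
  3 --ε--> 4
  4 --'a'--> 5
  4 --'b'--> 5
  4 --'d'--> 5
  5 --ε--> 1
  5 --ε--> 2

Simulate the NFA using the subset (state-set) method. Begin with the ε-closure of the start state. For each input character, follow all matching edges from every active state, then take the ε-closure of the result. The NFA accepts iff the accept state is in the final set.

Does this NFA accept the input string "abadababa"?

start: ε-closure({0}) = {0,1,2}
'a' @ 1: {3,4}
'b' @ 2: {1,2,5}  (accept∈set)
'a' @ 3: {3,4}
'd' @ 4: {1,2,5}  (accept∈set)
'a' @ 5: {3,4}
'b' @ 6: {1,2,5}  (accept∈set)
'a' @ 7: {3,4}
'b' @ 8: {1,2,5}  (accept∈set)
'a' @ 9: {3,4}
after full input: {3,4}  (accept=1 not in)

Answer: REJECT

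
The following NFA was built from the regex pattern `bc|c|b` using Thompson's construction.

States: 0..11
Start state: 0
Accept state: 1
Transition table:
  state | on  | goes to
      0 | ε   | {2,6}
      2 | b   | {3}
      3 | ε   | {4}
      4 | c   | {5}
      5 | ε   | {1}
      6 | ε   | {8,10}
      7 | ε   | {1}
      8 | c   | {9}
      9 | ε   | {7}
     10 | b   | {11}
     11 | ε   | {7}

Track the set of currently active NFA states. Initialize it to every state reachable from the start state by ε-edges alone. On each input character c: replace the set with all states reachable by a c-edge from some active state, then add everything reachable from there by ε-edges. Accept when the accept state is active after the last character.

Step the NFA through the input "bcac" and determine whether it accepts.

Answer: REJECT

Derivation:
start: ε-closure({0}) = {0,2,6,8,10}
'b' @ 1: {1,3,4,7,11}  (accept∈set)
'c' @ 2: {1,5}  (accept∈set)
'a' @ 3: {}  — no active states
rest 'c' ignored (set empty)
final: {}; accept 1 not in set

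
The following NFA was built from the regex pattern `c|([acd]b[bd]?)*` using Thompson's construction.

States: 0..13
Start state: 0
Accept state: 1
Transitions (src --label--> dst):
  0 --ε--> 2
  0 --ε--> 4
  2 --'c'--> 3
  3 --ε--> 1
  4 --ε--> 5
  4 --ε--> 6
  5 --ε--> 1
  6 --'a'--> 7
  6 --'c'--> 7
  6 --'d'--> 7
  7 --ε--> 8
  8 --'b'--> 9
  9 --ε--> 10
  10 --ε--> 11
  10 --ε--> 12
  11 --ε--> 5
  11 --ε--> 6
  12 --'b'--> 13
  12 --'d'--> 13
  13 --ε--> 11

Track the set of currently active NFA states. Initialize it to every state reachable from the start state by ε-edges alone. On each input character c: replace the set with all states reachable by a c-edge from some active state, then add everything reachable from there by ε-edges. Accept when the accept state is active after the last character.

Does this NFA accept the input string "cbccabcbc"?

Answer: REJECT

Steps:
initial (ε-close {0}): {0,1,2,4,5,6}
'c' @ 1: {1,3,7,8}  [accepting]
'b' @ 2: {1,5,6,9,10,11,12}  [accepting]
'c' @ 3: {7,8}
'c' @ 4: {}  — no active states
rest 'abcbc' ignored (set empty)
after full input: {}  (accept=1 not in)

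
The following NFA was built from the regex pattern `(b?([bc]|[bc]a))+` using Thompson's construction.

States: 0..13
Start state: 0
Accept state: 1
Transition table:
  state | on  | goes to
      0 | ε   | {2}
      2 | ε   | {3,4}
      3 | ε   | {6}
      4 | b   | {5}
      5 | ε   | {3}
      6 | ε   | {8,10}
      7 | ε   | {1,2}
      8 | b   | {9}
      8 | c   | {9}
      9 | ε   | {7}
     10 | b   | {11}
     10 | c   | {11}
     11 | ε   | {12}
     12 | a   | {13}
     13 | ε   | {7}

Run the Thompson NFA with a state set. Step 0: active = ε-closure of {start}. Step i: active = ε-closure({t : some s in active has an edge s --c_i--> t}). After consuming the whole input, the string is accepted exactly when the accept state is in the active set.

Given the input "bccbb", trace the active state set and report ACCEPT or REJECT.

Answer: ACCEPT

Trace:
S₀ = ε-closure({0}) = {0,2,3,4,6,8,10}
'b' @ 1: {1,2,3,4,5,6,7,8,9,10,11,12}  [accepting]
'c' @ 2: {1,2,3,4,6,7,8,9,10,11,12}  [accepting]
'c' @ 3: {1,2,3,4,6,7,8,9,10,11,12}  [accepting]
'b' @ 4: {1,2,3,4,5,6,7,8,9,10,11,12}  [accepting]
'b' @ 5: {1,2,3,4,5,6,7,8,9,10,11,12}  [accepting]
after full input: {1,2,3,4,5,6,7,8,9,10,11,12}  (accept=1 in)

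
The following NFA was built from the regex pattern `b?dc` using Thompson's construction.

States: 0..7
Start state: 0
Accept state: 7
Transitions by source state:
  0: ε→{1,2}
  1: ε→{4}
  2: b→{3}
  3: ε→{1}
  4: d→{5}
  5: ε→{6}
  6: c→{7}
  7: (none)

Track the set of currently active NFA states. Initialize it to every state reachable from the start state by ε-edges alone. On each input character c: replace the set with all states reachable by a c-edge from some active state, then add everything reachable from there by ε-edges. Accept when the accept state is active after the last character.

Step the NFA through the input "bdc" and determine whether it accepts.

Answer: ACCEPT

Derivation:
S₀ = ε-closure({0}) = {0,1,2,4}
'b' @ 1: {1,3,4}
'd' @ 2: {5,6}
'c' @ 3: {7}  [accepting]
final: {7}; accept 7 in set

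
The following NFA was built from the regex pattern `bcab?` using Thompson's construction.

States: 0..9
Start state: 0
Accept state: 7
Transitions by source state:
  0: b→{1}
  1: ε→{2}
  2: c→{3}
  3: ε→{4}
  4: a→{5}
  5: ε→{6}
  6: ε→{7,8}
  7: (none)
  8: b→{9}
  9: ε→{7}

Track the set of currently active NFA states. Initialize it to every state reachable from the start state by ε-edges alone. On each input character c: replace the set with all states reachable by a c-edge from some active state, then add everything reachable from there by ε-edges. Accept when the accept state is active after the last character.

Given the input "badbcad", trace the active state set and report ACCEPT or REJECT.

Answer: REJECT

Trace:
initial (ε-close {0}): {0}
'b' @ 1: {1,2}
'a' @ 2: {}  — state set empty
rest 'dbcad' ignored (set empty)
after full input: {}  (accept=7 not in)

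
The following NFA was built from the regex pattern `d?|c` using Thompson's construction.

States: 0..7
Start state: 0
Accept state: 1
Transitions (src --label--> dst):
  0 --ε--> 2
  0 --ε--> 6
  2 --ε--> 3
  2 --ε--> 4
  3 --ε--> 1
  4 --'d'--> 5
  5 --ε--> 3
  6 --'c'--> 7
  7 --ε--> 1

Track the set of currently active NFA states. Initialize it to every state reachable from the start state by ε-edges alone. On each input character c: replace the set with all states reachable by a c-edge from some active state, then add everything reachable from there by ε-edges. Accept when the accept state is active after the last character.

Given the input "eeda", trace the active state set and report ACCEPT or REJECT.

Answer: REJECT

Trace:
S₀ = ε-closure({0}) = {0,1,2,3,4,6}
'e' @ 1: {}  — no active states
rest 'eda' ignored (set empty)
end set {} — state 1 not in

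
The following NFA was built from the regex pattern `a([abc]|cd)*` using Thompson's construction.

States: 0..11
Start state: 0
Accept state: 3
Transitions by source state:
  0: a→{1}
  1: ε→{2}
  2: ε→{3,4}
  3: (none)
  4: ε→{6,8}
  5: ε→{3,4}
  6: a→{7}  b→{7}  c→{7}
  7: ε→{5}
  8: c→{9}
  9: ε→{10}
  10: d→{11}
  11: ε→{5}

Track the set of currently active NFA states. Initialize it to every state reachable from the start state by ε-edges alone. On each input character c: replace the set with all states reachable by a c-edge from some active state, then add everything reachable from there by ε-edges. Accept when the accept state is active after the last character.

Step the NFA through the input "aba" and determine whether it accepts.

start: ε-closure({0}) = {0}
'a' @ 1: {1,2,3,4,6,8}  (accept∈set)
'b' @ 2: {3,4,5,6,7,8}  (accept∈set)
'a' @ 3: {3,4,5,6,7,8}  (accept∈set)
end set {3,4,5,6,7,8} — state 3 in

Answer: ACCEPT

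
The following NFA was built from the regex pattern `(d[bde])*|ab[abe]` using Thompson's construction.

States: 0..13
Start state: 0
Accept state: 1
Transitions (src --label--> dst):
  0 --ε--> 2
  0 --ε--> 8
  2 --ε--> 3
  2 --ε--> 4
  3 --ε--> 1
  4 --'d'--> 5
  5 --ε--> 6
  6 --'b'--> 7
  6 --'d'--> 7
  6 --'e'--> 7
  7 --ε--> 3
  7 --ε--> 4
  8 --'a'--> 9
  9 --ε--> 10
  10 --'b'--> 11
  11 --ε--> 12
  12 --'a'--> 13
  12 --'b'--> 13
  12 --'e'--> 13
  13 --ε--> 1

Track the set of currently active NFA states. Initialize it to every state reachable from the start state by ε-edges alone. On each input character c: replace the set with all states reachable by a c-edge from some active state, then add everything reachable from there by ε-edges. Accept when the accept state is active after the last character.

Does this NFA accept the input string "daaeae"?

Answer: REJECT

Trace:
initial (ε-close {0}): {0,1,2,3,4,8}
'd' @ 1: {5,6}
'a' @ 2: {}  — no active states
rest 'aeae' ignored (set empty)
end set {} — state 1 not in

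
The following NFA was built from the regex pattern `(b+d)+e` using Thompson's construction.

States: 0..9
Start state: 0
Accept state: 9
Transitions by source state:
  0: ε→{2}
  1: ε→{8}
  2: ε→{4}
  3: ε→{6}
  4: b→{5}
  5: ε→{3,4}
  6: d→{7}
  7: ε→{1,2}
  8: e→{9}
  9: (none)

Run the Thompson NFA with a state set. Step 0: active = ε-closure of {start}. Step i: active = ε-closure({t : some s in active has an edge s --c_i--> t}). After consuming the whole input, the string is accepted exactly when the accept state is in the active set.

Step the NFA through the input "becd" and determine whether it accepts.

initial (ε-close {0}): {0,2,4}
'b' @ 1: {3,4,5,6}
'e' @ 2: {}  — state set empty
rest 'cd' ignored (set empty)
end set {} — state 9 not in

Answer: REJECT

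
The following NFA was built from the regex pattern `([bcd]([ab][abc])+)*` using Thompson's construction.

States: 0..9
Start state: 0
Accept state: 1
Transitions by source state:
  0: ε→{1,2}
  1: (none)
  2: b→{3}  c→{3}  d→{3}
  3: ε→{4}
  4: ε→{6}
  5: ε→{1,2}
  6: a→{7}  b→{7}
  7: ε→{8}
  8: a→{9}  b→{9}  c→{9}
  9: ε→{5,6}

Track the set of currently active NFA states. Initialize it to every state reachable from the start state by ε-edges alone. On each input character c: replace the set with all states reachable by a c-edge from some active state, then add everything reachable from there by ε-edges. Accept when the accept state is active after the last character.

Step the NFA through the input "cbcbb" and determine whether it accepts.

Answer: ACCEPT

Steps:
S₀ = ε-closure({0}) = {0,1,2}
'c' @ 1: {3,4,6}
'b' @ 2: {7,8}
'c' @ 3: {1,2,5,6,9}  ✓accept
'b' @ 4: {3,4,6,7,8}
'b' @ 5: {1,2,5,6,7,8,9}  ✓accept
final: {1,2,5,6,7,8,9}; accept 1 in set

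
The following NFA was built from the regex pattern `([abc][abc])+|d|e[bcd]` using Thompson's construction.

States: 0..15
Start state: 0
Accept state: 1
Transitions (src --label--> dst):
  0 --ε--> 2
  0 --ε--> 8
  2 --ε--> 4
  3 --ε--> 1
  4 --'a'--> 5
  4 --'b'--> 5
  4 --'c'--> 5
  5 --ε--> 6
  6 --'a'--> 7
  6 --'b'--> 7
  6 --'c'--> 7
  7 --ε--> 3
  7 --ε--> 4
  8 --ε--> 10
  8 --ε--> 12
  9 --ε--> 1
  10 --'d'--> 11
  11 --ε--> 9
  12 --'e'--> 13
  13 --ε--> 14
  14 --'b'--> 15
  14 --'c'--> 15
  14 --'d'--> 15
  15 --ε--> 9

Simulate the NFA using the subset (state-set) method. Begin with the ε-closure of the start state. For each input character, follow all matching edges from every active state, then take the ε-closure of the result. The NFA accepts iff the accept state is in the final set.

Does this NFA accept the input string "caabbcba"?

Answer: ACCEPT

Derivation:
S₀ = ε-closure({0}) = {0,2,4,8,10,12}
'c' @ 1: {5,6}
'a' @ 2: {1,3,4,7}  ✓accept
'a' @ 3: {5,6}
'b' @ 4: {1,3,4,7}  ✓accept
'b' @ 5: {5,6}
'c' @ 6: {1,3,4,7}  ✓accept
'b' @ 7: {5,6}
'a' @ 8: {1,3,4,7}  ✓accept
final: {1,3,4,7}; accept 1 in set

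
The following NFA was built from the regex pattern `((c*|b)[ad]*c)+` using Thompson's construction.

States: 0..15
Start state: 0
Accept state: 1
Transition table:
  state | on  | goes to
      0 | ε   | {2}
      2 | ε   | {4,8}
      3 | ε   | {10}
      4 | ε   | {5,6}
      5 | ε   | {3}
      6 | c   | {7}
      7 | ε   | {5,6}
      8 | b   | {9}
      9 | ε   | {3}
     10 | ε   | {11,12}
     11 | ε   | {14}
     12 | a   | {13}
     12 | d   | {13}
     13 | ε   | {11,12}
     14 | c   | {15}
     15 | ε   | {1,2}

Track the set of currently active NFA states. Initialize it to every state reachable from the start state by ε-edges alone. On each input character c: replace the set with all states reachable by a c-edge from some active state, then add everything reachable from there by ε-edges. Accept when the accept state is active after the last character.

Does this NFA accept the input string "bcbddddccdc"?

initial (ε-close {0}): {0,2,3,4,5,6,8,10,11,12,14}
'b' @ 1: {3,9,10,11,12,14}
'c' @ 2: {1,2,3,4,5,6,8,10,11,12,14,15}  ✓accept
'b' @ 3: {3,9,10,11,12,14}
'd' @ 4: {11,12,13,14}
'd' @ 5: {11,12,13,14}
'd' @ 6: {11,12,13,14}
'd' @ 7: {11,12,13,14}
'c' @ 8: {1,2,3,4,5,6,8,10,11,12,14,15}  ✓accept
'c' @ 9: {1,2,3,4,5,6,7,8,10,11,12,14,15}  ✓accept
'd' @ 10: {11,12,13,14}
'c' @ 11: {1,2,3,4,5,6,8,10,11,12,14,15}  ✓accept
end set {1,2,3,4,5,6,8,10,11,12,14,15} — state 1 in

Answer: ACCEPT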